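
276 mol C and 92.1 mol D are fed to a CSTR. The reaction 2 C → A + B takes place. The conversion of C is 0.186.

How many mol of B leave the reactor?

25.7 mol

C reacted = 0.186 × 276 = 51.34 mol; ν_C = −2, so ξ = 51.34/2 = 25.67 mol.
Outlet amounts (n = n₀ + ν ξ):
  C: 276 − 2(25.67) = 224.7
  A: 0 + 1(25.67) = 25.67
  B: 0 + 1(25.67) = 25.67
  D: 92.1 (inert)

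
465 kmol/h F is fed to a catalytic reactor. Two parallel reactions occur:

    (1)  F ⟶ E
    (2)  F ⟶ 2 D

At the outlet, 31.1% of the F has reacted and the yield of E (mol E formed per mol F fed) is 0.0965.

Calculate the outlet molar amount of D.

199 kmol/h

Yield of E: 1ξ₁ / 465 = 0.0965 → ξ₁ = 44.87 kmol/h.
Conversion of F: 1ξ₁ + 1ξ₂ = 0.311 × 465 = 144.6 → ξ₂ = 99.74 kmol/h.
Outlet amounts (n = n₀ + Σ ν·ξ):
  F: 465 − 1(44.87) − 1(99.74) = 320.4
  E: 0 + 1(44.87) = 44.87
  D: 0 + 2(99.74) = 199.5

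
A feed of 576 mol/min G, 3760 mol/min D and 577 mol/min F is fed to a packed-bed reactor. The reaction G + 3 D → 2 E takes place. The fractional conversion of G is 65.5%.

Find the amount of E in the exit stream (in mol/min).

755 mol/min

G reacted = 0.655 × 576 = 377.3 mol/min; ν_G = −1, so ξ = 377.3/1 = 377.3 mol/min.
Outlet amounts (n = n₀ + ν ξ):
  G: 576 − 1(377.3) = 198.7
  D: 3760 − 3(377.3) = 2628
  E: 0 + 2(377.3) = 754.6
  F: 577 (inert)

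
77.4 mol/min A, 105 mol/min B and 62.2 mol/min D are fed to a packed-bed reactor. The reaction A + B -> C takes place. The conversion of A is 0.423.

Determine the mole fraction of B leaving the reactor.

A reacted = 0.423 × 77.4 = 32.74 mol/min; ν_A = −1, so ξ = 32.74/1 = 32.74 mol/min.
Outlet amounts (n = n₀ + ν ξ):
  A: 77.4 − 1(32.74) = 44.66
  B: 105 − 1(32.74) = 72.26
  C: 0 + 1(32.74) = 32.74
  D: 62.2 (inert)
Total out = 211.9 mol/min; y_B = 72.26 / 211.9 = 0.3411.

0.341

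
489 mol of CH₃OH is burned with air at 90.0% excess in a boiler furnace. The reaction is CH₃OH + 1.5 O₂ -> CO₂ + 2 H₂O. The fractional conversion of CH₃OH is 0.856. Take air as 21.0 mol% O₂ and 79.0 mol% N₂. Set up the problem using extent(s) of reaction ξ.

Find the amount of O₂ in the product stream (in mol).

Stoichiometric O₂ = 1.5 × 489 = 733.5 mol; O₂ fed = 733.5 × 1.900 = 1394 mol.
N₂ fed = 1394 × 79/21 = 5243 mol.
Fuel reacted = 0.856 × 489 → ξ = 418.6 mol.
Outlet (n = n₀ + ν ξ):
  CH₃OH: 489 − 1(418.6) = 70.42
  O₂: 1394 − 1.5(418.6) = 765.8
  N₂: 5243 (inert)
  CO₂: 0 + 1(418.6) = 418.6
  H₂O: 0 + 2(418.6) = 837.2

766 mol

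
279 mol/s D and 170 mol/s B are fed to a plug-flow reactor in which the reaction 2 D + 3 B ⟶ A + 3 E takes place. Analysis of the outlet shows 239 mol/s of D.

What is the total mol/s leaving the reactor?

429 mol/s

For D: n = n₀ − 2ξ → 239 = 279 − 2ξ, giving ξ = 20 mol/s.
Outlet amounts (n = n₀ + ν ξ):
  D: 279 − 2(20) = 239
  B: 170 − 3(20) = 110
  A: 0 + 1(20) = 20
  E: 0 + 3(20) = 60
Total out = 239 + 110 + 20 + 60 = 429 mol/s.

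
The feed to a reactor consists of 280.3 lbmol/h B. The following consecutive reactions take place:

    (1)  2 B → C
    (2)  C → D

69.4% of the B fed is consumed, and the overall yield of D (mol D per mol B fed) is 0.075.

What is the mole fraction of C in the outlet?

0.417

Conversion of B: B consumed = 2ξ₁ = 0.694 × 280.3 → ξ₁ = 97.26 lbmol/h.
Yield of D: 1ξ₂ / 280.3 = 0.075 → ξ₂ = 21.02 lbmol/h.
Outlet amounts (n = n₀ + Σ ν·ξ):
  B: 280.3 − 2(97.26) = 85.77
  C: 0 + 1(97.26) − 1(21.02) = 76.24
  D: 0 + 1(21.02) = 21.02
Total out = 183 lbmol/h; y_C = 76.24 / 183 = 0.4165.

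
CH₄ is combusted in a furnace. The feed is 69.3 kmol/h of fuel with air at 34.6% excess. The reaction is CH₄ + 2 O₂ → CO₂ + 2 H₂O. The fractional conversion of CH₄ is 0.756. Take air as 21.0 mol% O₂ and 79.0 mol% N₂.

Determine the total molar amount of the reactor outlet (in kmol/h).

Stoichiometric O₂ = 2 × 69.3 = 138.6 kmol/h; O₂ fed = 138.6 × 1.346 = 186.6 kmol/h.
N₂ fed = 186.6 × 79/21 = 701.8 kmol/h.
Fuel reacted = 0.756 × 69.3 → ξ = 52.39 kmol/h.
Outlet (n = n₀ + ν ξ):
  CH₄: 69.3 − 1(52.39) = 16.91
  O₂: 186.6 − 2(52.39) = 81.77
  N₂: 701.8 (inert)
  CO₂: 0 + 1(52.39) = 52.39
  H₂O: 0 + 2(52.39) = 104.8
Total out = 16.91 + 81.77 + 701.8 + 52.39 + 104.8 = 957.7 kmol/h.

958 kmol/h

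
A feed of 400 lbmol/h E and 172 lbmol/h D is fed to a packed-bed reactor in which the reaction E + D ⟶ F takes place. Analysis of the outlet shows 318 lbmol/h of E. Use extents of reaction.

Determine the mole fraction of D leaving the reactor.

0.184

For E: n = n₀ − 1ξ → 318 = 400 − 1ξ, giving ξ = 82 lbmol/h.
Outlet amounts (n = n₀ + ν ξ):
  E: 400 − 1(82) = 318
  D: 172 − 1(82) = 90
  F: 0 + 1(82) = 82
Total out = 490 lbmol/h; y_D = 90 / 490 = 0.1837.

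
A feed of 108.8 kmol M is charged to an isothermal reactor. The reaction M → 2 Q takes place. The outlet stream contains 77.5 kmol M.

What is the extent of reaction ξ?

For M: n = n₀ − 1ξ → 77.5 = 108.8 − 1ξ, giving ξ = 31.3 kmol.
Outlet amounts (n = n₀ + ν ξ):
  M: 108.8 − 1(31.3) = 77.5
  Q: 0 + 2(31.3) = 62.6

ξ = 31.3 kmol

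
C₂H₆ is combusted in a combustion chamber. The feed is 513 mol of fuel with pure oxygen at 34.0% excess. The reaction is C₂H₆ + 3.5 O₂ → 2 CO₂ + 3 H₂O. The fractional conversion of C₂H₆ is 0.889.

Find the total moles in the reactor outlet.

3150 mol

Stoichiometric O₂ = 3.5 × 513 = 1796 mol; O₂ fed = 1796 × 1.340 = 2406 mol.
Fuel reacted = 0.889 × 513 → ξ = 456.1 mol.
Outlet (n = n₀ + ν ξ):
  C₂H₆: 513 − 1(456.1) = 56.94
  O₂: 2406 − 3.5(456.1) = 809.8
  CO₂: 0 + 2(456.1) = 912.1
  H₂O: 0 + 3(456.1) = 1368
Total out = 56.94 + 809.8 + 912.1 + 1368 = 3147 mol.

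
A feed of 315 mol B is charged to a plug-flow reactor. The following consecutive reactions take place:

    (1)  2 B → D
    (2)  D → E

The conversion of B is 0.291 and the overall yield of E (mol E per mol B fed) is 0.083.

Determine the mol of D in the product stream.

19.7 mol

Conversion of B: B consumed = 2ξ₁ = 0.291 × 315 → ξ₁ = 45.83 mol.
Yield of E: 1ξ₂ / 315 = 0.083 → ξ₂ = 26.15 mol.
Outlet amounts (n = n₀ + Σ ν·ξ):
  B: 315 − 2(45.83) = 223.3
  D: 0 + 1(45.83) − 1(26.15) = 19.69
  E: 0 + 1(26.15) = 26.15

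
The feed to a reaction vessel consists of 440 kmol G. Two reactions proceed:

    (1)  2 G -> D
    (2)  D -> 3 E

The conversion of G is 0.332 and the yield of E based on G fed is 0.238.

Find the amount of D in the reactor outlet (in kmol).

Conversion of G: G consumed = 2ξ₁ = 0.332 × 440 → ξ₁ = 73.04 kmol.
Yield of E: 3ξ₂ / 440 = 0.238 → ξ₂ = 34.91 kmol.
Outlet amounts (n = n₀ + Σ ν·ξ):
  G: 440 − 2(73.04) = 293.9
  D: 0 + 1(73.04) − 1(34.91) = 38.13
  E: 0 + 3(34.91) = 104.7

38.1 kmol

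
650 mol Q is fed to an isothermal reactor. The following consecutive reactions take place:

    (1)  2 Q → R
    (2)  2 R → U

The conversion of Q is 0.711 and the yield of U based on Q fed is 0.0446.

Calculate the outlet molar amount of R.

173 mol

Conversion of Q: Q consumed = 2ξ₁ = 0.711 × 650 → ξ₁ = 231.1 mol.
Yield of U: 1ξ₂ / 650 = 0.0446 → ξ₂ = 28.99 mol.
Outlet amounts (n = n₀ + Σ ν·ξ):
  Q: 650 − 2(231.1) = 187.9
  R: 0 + 1(231.1) − 2(28.99) = 173.1
  U: 0 + 1(28.99) = 28.99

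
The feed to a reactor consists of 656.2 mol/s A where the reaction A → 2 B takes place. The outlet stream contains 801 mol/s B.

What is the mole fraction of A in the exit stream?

For B: n = n₀ + 2ξ → 801 = 0 + 2ξ, giving ξ = 400.5 mol/s.
Outlet amounts (n = n₀ + ν ξ):
  A: 656.2 − 1(400.5) = 255.7
  B: 0 + 2(400.5) = 801
Total out = 1057 mol/s; y_A = 255.7 / 1057 = 0.242.

0.242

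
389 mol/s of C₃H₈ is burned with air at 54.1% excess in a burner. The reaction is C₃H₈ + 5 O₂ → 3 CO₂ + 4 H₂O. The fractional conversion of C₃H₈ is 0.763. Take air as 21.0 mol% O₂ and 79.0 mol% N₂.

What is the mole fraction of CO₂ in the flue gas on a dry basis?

0.0647

Stoichiometric O₂ = 5 × 389 = 1945 mol/s; O₂ fed = 1945 × 1.541 = 2997 mol/s.
N₂ fed = 2997 × 79/21 = 11280 mol/s.
Fuel reacted = 0.763 × 389 → ξ = 296.8 mol/s.
Outlet (n = n₀ + ν ξ):
  C₃H₈: 389 − 1(296.8) = 92.19
  O₂: 2997 − 5(296.8) = 1513
  N₂: 11280 (inert)
  CO₂: 0 + 3(296.8) = 890.4
  H₂O: 0 + 4(296.8) = 1187
Dry total = 13770 mol/s; y_CO₂ (dry) = 890.4 / 13770 = 0.06466.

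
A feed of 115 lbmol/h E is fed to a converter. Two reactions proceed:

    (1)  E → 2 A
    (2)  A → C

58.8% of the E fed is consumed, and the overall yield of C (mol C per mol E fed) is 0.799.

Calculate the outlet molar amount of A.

Conversion of E: E consumed = 1ξ₁ = 0.588 × 115 → ξ₁ = 67.62 lbmol/h.
Yield of C: 1ξ₂ / 115 = 0.799 → ξ₂ = 91.89 lbmol/h.
Outlet amounts (n = n₀ + Σ ν·ξ):
  E: 115 − 1(67.62) = 47.38
  A: 0 + 2(67.62) − 1(91.89) = 43.35
  C: 0 + 1(91.89) = 91.89

43.4 lbmol/h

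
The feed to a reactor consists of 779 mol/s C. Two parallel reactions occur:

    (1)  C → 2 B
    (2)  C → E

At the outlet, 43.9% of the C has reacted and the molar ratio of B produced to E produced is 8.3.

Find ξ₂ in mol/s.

ξ₂ = 66.4 mol/s

Conversion of C: C consumed = 0.439 × 779 = 342 mol/s = 1ξ₁ + 1ξ₂.
Selectivity: 2ξ₁ / (1ξ₂) = 8.3 → ξ₁ = 4.15 ξ₂.
Substitute: (1·4.15 + 1) ξ₂ = 342 → ξ₂ = 66.4 mol/s, ξ₁ = 275.6 mol/s.
Outlet amounts (n = n₀ + Σ ν·ξ):
  C: 779 − 1(275.6) − 1(66.4) = 437
  B: 0 + 2(275.6) = 551.2
  E: 0 + 1(66.4) = 66.4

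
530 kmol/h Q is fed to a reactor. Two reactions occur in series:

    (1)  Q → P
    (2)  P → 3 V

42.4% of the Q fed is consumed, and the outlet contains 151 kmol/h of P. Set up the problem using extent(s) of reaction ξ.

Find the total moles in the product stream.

677 kmol/h

Conversion of Q: Q consumed = 1ξ₁ = 0.424 × 530 → ξ₁ = 224.7 kmol/h.
P balance: n_P = 0 + 1ξ₁ − 1ξ₂ = 151 → ξ₂ = (1·224.7 − 151)/1 = 73.72 kmol/h.
Outlet amounts (n = n₀ + Σ ν·ξ):
  Q: 530 − 1(224.7) = 305.3
  P: 0 + 1(224.7) − 1(73.72) = 151
  V: 0 + 3(73.72) = 221.2
Total out = 305.3 + 151 + 221.2 = 677.4 kmol/h.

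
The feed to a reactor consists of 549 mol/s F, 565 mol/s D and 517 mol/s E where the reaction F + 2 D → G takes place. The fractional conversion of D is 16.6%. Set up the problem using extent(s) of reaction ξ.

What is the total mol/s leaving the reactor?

1540 mol/s

D reacted = 0.166 × 565 = 93.79 mol/s; ν_D = −2, so ξ = 93.79/2 = 46.9 mol/s.
Outlet amounts (n = n₀ + ν ξ):
  F: 549 − 1(46.9) = 502.1
  D: 565 − 2(46.9) = 471.2
  G: 0 + 1(46.9) = 46.9
  E: 517 (inert)
Total out = 502.1 + 471.2 + 46.9 + 517 = 1537 mol/s.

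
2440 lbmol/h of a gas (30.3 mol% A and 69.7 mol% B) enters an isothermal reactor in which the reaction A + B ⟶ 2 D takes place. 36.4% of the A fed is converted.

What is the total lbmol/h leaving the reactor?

A reacted = 0.364 × 739.3 = 269.1 lbmol/h; ν_A = −1, so ξ = 269.1/1 = 269.1 lbmol/h.
Outlet amounts (n = n₀ + ν ξ):
  A: 739.3 − 1(269.1) = 470.2
  B: 1701 − 1(269.1) = 1432
  D: 0 + 2(269.1) = 538.2
Total out = 470.2 + 1432 + 538.2 = 2440 lbmol/h.

2440 lbmol/h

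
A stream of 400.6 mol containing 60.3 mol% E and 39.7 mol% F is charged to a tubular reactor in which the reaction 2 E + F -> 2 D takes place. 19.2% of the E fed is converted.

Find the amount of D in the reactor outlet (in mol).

46.4 mol

E reacted = 0.192 × 241.6 = 46.38 mol; ν_E = −2, so ξ = 46.38/2 = 23.19 mol.
Outlet amounts (n = n₀ + ν ξ):
  E: 241.6 − 2(23.19) = 195.2
  F: 159 − 1(23.19) = 135.8
  D: 0 + 2(23.19) = 46.38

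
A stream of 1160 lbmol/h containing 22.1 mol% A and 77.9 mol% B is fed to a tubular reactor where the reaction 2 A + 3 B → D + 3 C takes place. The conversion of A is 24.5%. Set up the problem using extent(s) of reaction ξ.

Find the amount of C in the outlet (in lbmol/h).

94.2 lbmol/h

A reacted = 0.245 × 256.4 = 62.81 lbmol/h; ν_A = −2, so ξ = 62.81/2 = 31.4 lbmol/h.
Outlet amounts (n = n₀ + ν ξ):
  A: 256.4 − 2(31.4) = 193.6
  B: 903.6 − 3(31.4) = 809.4
  D: 0 + 1(31.4) = 31.4
  C: 0 + 3(31.4) = 94.21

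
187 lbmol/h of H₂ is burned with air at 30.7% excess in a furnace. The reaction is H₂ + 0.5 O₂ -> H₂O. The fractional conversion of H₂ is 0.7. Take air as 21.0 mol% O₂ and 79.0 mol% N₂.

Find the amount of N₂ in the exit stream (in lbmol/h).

Stoichiometric O₂ = 0.5 × 187 = 93.5 lbmol/h; O₂ fed = 93.5 × 1.307 = 122.2 lbmol/h.
N₂ fed = 122.2 × 79/21 = 459.7 lbmol/h.
Fuel reacted = 0.7 × 187 → ξ = 130.9 lbmol/h.
Outlet (n = n₀ + ν ξ):
  H₂: 187 − 1(130.9) = 56.1
  O₂: 122.2 − 0.5(130.9) = 56.75
  N₂: 459.7 (inert)
  H₂O: 0 + 1(130.9) = 130.9

460 lbmol/h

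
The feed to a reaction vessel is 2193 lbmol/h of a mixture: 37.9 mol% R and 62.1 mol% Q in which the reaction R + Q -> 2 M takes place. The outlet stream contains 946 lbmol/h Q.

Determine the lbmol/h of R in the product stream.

415 lbmol/h

For Q: n = n₀ − 1ξ → 946 = 1362 − 1ξ, giving ξ = 415.9 lbmol/h.
Outlet amounts (n = n₀ + ν ξ):
  R: 831.1 − 1(415.9) = 415.3
  Q: 1362 − 1(415.9) = 946
  M: 0 + 2(415.9) = 831.7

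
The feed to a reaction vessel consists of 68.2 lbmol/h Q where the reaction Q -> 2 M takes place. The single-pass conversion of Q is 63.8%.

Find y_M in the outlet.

0.779

Q reacted = 0.638 × 68.2 = 43.51 lbmol/h; ν_Q = −1, so ξ = 43.51/1 = 43.51 lbmol/h.
Outlet amounts (n = n₀ + ν ξ):
  Q: 68.2 − 1(43.51) = 24.69
  M: 0 + 2(43.51) = 87.02
Total out = 111.7 lbmol/h; y_M = 87.02 / 111.7 = 0.779.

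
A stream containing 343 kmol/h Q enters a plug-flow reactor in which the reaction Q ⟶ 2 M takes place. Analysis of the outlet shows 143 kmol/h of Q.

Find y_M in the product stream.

For Q: n = n₀ − 1ξ → 143 = 343 − 1ξ, giving ξ = 200 kmol/h.
Outlet amounts (n = n₀ + ν ξ):
  Q: 343 − 1(200) = 143
  M: 0 + 2(200) = 400
Total out = 543 kmol/h; y_M = 400 / 543 = 0.7366.

0.737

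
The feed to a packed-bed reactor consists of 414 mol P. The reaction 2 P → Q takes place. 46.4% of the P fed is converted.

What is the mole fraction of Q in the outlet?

P reacted = 0.464 × 414 = 192.1 mol; ν_P = −2, so ξ = 192.1/2 = 96.05 mol.
Outlet amounts (n = n₀ + ν ξ):
  P: 414 − 2(96.05) = 221.9
  Q: 0 + 1(96.05) = 96.05
Total out = 318 mol; y_Q = 96.05 / 318 = 0.3021.

0.302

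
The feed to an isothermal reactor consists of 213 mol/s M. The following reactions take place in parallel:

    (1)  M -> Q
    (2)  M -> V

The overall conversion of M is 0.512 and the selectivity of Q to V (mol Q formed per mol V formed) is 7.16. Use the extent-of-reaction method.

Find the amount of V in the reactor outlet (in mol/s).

13.4 mol/s

Conversion of M: M consumed = 0.512 × 213 = 109.1 mol/s = 1ξ₁ + 1ξ₂.
Selectivity: 1ξ₁ / (1ξ₂) = 7.16 → ξ₁ = 7.16 ξ₂.
Substitute: (1·7.16 + 1) ξ₂ = 109.1 → ξ₂ = 13.36 mol/s, ξ₁ = 95.69 mol/s.
Outlet amounts (n = n₀ + Σ ν·ξ):
  M: 213 − 1(95.69) − 1(13.36) = 103.9
  Q: 0 + 1(95.69) = 95.69
  V: 0 + 1(13.36) = 13.36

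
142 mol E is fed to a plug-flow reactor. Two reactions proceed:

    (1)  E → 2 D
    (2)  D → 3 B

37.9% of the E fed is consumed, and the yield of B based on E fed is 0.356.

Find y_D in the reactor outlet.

Conversion of E: E consumed = 1ξ₁ = 0.379 × 142 → ξ₁ = 53.82 mol.
Yield of B: 3ξ₂ / 142 = 0.356 → ξ₂ = 16.85 mol.
Outlet amounts (n = n₀ + Σ ν·ξ):
  E: 142 − 1(53.82) = 88.18
  D: 0 + 2(53.82) − 1(16.85) = 90.79
  B: 0 + 3(16.85) = 50.55
Total out = 229.5 mol; y_D = 90.79 / 229.5 = 0.3955.

0.396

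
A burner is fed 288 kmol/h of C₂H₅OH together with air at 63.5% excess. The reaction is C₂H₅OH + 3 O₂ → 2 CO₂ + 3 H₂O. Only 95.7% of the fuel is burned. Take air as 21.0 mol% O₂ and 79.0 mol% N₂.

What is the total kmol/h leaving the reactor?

7290 kmol/h

Stoichiometric O₂ = 3 × 288 = 864 kmol/h; O₂ fed = 864 × 1.635 = 1413 kmol/h.
N₂ fed = 1413 × 79/21 = 5314 kmol/h.
Fuel reacted = 0.957 × 288 → ξ = 275.6 kmol/h.
Outlet (n = n₀ + ν ξ):
  C₂H₅OH: 288 − 1(275.6) = 12.38
  O₂: 1413 − 3(275.6) = 585.8
  N₂: 5314 (inert)
  CO₂: 0 + 2(275.6) = 551.2
  H₂O: 0 + 3(275.6) = 826.8
Total out = 12.38 + 585.8 + 5314 + 551.2 + 826.8 = 7290 kmol/h.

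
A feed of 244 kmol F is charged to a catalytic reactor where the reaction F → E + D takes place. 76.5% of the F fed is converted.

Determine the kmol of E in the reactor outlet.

187 kmol

F reacted = 0.765 × 244 = 186.7 kmol; ν_F = −1, so ξ = 186.7/1 = 186.7 kmol.
Outlet amounts (n = n₀ + ν ξ):
  F: 244 − 1(186.7) = 57.34
  E: 0 + 1(186.7) = 186.7
  D: 0 + 1(186.7) = 186.7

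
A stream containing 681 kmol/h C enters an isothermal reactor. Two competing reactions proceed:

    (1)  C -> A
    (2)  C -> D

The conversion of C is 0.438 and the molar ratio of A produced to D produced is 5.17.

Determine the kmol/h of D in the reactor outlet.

Conversion of C: C consumed = 0.438 × 681 = 298.3 kmol/h = 1ξ₁ + 1ξ₂.
Selectivity: 1ξ₁ / (1ξ₂) = 5.17 → ξ₁ = 5.17 ξ₂.
Substitute: (1·5.17 + 1) ξ₂ = 298.3 → ξ₂ = 48.34 kmol/h, ξ₁ = 249.9 kmol/h.
Outlet amounts (n = n₀ + Σ ν·ξ):
  C: 681 − 1(249.9) − 1(48.34) = 382.7
  A: 0 + 1(249.9) = 249.9
  D: 0 + 1(48.34) = 48.34

48.3 kmol/h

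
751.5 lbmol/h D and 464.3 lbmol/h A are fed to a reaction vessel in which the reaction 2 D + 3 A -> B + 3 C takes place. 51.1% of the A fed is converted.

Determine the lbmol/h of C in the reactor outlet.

237 lbmol/h

A reacted = 0.511 × 464.3 = 237.3 lbmol/h; ν_A = −3, so ξ = 237.3/3 = 79.09 lbmol/h.
Outlet amounts (n = n₀ + ν ξ):
  D: 751.5 − 2(79.09) = 593.3
  A: 464.3 − 3(79.09) = 227
  B: 0 + 1(79.09) = 79.09
  C: 0 + 3(79.09) = 237.3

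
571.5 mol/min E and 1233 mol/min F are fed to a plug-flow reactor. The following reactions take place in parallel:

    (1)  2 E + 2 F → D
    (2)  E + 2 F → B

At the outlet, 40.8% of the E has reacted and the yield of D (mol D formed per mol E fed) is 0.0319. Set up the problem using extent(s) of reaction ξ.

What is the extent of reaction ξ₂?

Yield of D: 1ξ₁ / 571.5 = 0.0319 → ξ₁ = 18.23 mol/min.
Conversion of E: 2ξ₁ + 1ξ₂ = 0.408 × 571.5 = 233.2 → ξ₂ = 196.7 mol/min.
Outlet amounts (n = n₀ + Σ ν·ξ):
  E: 571.5 − 2(18.23) − 1(196.7) = 338.3
  F: 1233 − 2(18.23) − 2(196.7) = 803.1
  D: 0 + 1(18.23) = 18.23
  B: 0 + 1(196.7) = 196.7

ξ₂ = 197 mol/min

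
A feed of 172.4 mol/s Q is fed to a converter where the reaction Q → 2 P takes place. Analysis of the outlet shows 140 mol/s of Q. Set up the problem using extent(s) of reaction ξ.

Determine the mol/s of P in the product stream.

64.8 mol/s

For Q: n = n₀ − 1ξ → 140 = 172.4 − 1ξ, giving ξ = 32.4 mol/s.
Outlet amounts (n = n₀ + ν ξ):
  Q: 172.4 − 1(32.4) = 140
  P: 0 + 2(32.4) = 64.8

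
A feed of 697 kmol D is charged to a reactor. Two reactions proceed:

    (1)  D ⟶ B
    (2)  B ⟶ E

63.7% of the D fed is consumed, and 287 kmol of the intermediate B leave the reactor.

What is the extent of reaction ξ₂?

ξ₂ = 157 kmol

Conversion of D: D consumed = 1ξ₁ = 0.637 × 697 → ξ₁ = 444 kmol.
B balance: n_B = 0 + 1ξ₁ − 1ξ₂ = 287 → ξ₂ = (1·444 − 287)/1 = 157 kmol.
Outlet amounts (n = n₀ + Σ ν·ξ):
  D: 697 − 1(444) = 253
  B: 0 + 1(444) − 1(157) = 287
  E: 0 + 1(157) = 157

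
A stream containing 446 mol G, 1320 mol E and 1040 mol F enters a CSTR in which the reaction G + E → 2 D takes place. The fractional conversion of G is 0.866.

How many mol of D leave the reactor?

772 mol

G reacted = 0.866 × 446 = 386.2 mol; ν_G = −1, so ξ = 386.2/1 = 386.2 mol.
Outlet amounts (n = n₀ + ν ξ):
  G: 446 − 1(386.2) = 59.76
  E: 1320 − 1(386.2) = 933.8
  D: 0 + 2(386.2) = 772.5
  F: 1040 (inert)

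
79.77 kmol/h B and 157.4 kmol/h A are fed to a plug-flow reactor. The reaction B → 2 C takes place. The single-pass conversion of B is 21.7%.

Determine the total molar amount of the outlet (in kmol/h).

B reacted = 0.217 × 79.77 = 17.31 kmol/h; ν_B = −1, so ξ = 17.31/1 = 17.31 kmol/h.
Outlet amounts (n = n₀ + ν ξ):
  B: 79.77 − 1(17.31) = 62.46
  C: 0 + 2(17.31) = 34.62
  A: 157.4 (inert)
Total out = 62.46 + 34.62 + 157.4 = 254.5 kmol/h.

254 kmol/h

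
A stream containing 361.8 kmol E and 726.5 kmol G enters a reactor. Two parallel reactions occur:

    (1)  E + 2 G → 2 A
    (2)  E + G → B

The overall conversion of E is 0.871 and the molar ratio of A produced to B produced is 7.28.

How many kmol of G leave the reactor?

164 kmol

Conversion of E: E consumed = 0.871 × 361.8 = 315.1 kmol = 1ξ₁ + 1ξ₂.
Selectivity: 2ξ₁ / (1ξ₂) = 7.28 → ξ₁ = 3.64 ξ₂.
Substitute: (1·3.64 + 1) ξ₂ = 315.1 → ξ₂ = 67.92 kmol, ξ₁ = 247.2 kmol.
Outlet amounts (n = n₀ + Σ ν·ξ):
  E: 361.8 − 1(247.2) − 1(67.92) = 46.67
  G: 726.5 − 2(247.2) − 1(67.92) = 164.2
  A: 0 + 2(247.2) = 494.4
  B: 0 + 1(67.92) = 67.92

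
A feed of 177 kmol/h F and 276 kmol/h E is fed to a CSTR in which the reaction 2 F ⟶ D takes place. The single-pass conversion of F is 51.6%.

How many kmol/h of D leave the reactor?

F reacted = 0.516 × 177 = 91.33 kmol/h; ν_F = −2, so ξ = 91.33/2 = 45.67 kmol/h.
Outlet amounts (n = n₀ + ν ξ):
  F: 177 − 2(45.67) = 85.67
  D: 0 + 1(45.67) = 45.67
  E: 276 (inert)

45.7 kmol/h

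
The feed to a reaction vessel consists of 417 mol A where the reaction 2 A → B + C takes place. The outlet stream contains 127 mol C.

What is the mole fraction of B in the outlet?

For C: n = n₀ + 1ξ → 127 = 0 + 1ξ, giving ξ = 127 mol.
Outlet amounts (n = n₀ + ν ξ):
  A: 417 − 2(127) = 163
  B: 0 + 1(127) = 127
  C: 0 + 1(127) = 127
Total out = 417 mol; y_B = 127 / 417 = 0.3046.

0.305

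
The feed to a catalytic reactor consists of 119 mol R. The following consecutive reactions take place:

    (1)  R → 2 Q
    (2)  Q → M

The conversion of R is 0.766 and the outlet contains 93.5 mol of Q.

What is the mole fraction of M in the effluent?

0.423

Conversion of R: R consumed = 1ξ₁ = 0.766 × 119 → ξ₁ = 91.15 mol.
Q balance: n_Q = 0 + 2ξ₁ − 1ξ₂ = 93.5 → ξ₂ = (2·91.15 − 93.5)/1 = 88.81 mol.
Outlet amounts (n = n₀ + Σ ν·ξ):
  R: 119 − 1(91.15) = 27.85
  Q: 0 + 2(91.15) − 1(88.81) = 93.5
  M: 0 + 1(88.81) = 88.81
Total out = 210.2 mol; y_M = 88.81 / 210.2 = 0.4226.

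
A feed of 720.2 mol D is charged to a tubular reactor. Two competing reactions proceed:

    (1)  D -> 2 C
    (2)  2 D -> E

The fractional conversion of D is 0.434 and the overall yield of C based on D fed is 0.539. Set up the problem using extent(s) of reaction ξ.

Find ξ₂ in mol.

ξ₂ = 59.2 mol

Yield of C: 2ξ₁ / 720.2 = 0.539 → ξ₁ = 194.1 mol.
Conversion of D: 1ξ₁ + 2ξ₂ = 0.434 × 720.2 = 312.6 → ξ₂ = 59.24 mol.
Outlet amounts (n = n₀ + Σ ν·ξ):
  D: 720.2 − 1(194.1) − 2(59.24) = 407.6
  C: 0 + 2(194.1) = 388.2
  E: 0 + 1(59.24) = 59.24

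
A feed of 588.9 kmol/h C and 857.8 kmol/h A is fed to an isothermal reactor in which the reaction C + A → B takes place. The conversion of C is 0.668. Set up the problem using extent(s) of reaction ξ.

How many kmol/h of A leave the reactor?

C reacted = 0.668 × 588.9 = 393.4 kmol/h; ν_C = −1, so ξ = 393.4/1 = 393.4 kmol/h.
Outlet amounts (n = n₀ + ν ξ):
  C: 588.9 − 1(393.4) = 195.5
  A: 857.8 − 1(393.4) = 464.4
  B: 0 + 1(393.4) = 393.4

464 kmol/h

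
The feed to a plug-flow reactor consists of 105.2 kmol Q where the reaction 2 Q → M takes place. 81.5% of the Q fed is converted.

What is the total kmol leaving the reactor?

Q reacted = 0.815 × 105.2 = 85.74 kmol; ν_Q = −2, so ξ = 85.74/2 = 42.87 kmol.
Outlet amounts (n = n₀ + ν ξ):
  Q: 105.2 − 2(42.87) = 19.46
  M: 0 + 1(42.87) = 42.87
Total out = 19.46 + 42.87 = 62.33 kmol.

62.3 kmol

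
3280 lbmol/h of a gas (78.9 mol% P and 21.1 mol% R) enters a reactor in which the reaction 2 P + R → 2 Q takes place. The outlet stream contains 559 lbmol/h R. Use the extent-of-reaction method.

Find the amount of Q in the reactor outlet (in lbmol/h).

For R: n = n₀ − 1ξ → 559 = 692.1 − 1ξ, giving ξ = 133.1 lbmol/h.
Outlet amounts (n = n₀ + ν ξ):
  P: 2588 − 2(133.1) = 2322
  R: 692.1 − 1(133.1) = 559
  Q: 0 + 2(133.1) = 266.2

266 lbmol/h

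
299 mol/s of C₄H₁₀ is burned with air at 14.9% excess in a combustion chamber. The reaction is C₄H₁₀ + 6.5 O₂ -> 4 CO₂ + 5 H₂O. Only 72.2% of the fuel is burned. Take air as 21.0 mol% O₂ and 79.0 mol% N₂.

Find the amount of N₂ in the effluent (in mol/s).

8400 mol/s

Stoichiometric O₂ = 6.5 × 299 = 1944 mol/s; O₂ fed = 1944 × 1.149 = 2233 mol/s.
N₂ fed = 2233 × 79/21 = 8401 mol/s.
Fuel reacted = 0.722 × 299 → ξ = 215.9 mol/s.
Outlet (n = n₀ + ν ξ):
  C₄H₁₀: 299 − 1(215.9) = 83.12
  O₂: 2233 − 6.5(215.9) = 829.9
  N₂: 8401 (inert)
  CO₂: 0 + 4(215.9) = 863.5
  H₂O: 0 + 5(215.9) = 1079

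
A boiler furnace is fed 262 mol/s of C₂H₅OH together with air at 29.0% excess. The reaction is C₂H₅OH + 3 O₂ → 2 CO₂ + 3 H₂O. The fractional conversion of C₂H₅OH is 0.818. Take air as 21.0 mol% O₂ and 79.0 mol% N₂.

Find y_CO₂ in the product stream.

0.0808

Stoichiometric O₂ = 3 × 262 = 786 mol/s; O₂ fed = 786 × 1.290 = 1014 mol/s.
N₂ fed = 1014 × 79/21 = 3814 mol/s.
Fuel reacted = 0.818 × 262 → ξ = 214.3 mol/s.
Outlet (n = n₀ + ν ξ):
  C₂H₅OH: 262 − 1(214.3) = 47.68
  O₂: 1014 − 3(214.3) = 371
  N₂: 3814 (inert)
  CO₂: 0 + 2(214.3) = 428.6
  H₂O: 0 + 3(214.3) = 642.9
Total out = 5305 mol/s; y_CO₂ = 428.6 / 5305 = 0.0808.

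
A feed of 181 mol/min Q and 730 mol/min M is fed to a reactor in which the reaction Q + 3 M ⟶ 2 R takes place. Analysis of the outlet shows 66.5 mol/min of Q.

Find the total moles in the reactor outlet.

682 mol/min

For Q: n = n₀ − 1ξ → 66.5 = 181 − 1ξ, giving ξ = 114.5 mol/min.
Outlet amounts (n = n₀ + ν ξ):
  Q: 181 − 1(114.5) = 66.5
  M: 730 − 3(114.5) = 386.5
  R: 0 + 2(114.5) = 229
Total out = 66.5 + 386.5 + 229 = 682 mol/min.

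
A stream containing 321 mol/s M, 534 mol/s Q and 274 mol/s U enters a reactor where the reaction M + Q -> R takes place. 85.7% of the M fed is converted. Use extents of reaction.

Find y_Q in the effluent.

0.303

M reacted = 0.857 × 321 = 275.1 mol/s; ν_M = −1, so ξ = 275.1/1 = 275.1 mol/s.
Outlet amounts (n = n₀ + ν ξ):
  M: 321 − 1(275.1) = 45.9
  Q: 534 − 1(275.1) = 258.9
  R: 0 + 1(275.1) = 275.1
  U: 274 (inert)
Total out = 853.9 mol/s; y_Q = 258.9 / 853.9 = 0.3032.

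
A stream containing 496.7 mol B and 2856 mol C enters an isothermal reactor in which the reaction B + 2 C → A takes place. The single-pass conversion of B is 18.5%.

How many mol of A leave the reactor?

B reacted = 0.185 × 496.7 = 91.89 mol; ν_B = −1, so ξ = 91.89/1 = 91.89 mol.
Outlet amounts (n = n₀ + ν ξ):
  B: 496.7 − 1(91.89) = 404.8
  C: 2856 − 2(91.89) = 2672
  A: 0 + 1(91.89) = 91.89

91.9 mol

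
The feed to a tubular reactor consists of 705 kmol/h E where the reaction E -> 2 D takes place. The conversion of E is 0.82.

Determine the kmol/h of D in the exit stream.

1160 kmol/h

E reacted = 0.82 × 705 = 578.1 kmol/h; ν_E = −1, so ξ = 578.1/1 = 578.1 kmol/h.
Outlet amounts (n = n₀ + ν ξ):
  E: 705 − 1(578.1) = 126.9
  D: 0 + 2(578.1) = 1156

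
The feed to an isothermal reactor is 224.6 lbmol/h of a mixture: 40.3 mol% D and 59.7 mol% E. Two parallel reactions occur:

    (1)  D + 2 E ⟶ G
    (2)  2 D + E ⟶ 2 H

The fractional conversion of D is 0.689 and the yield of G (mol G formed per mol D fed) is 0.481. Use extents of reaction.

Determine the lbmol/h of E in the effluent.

Yield of G: 1ξ₁ / 90.51 = 0.481 → ξ₁ = 43.54 lbmol/h.
Conversion of D: 1ξ₁ + 2ξ₂ = 0.689 × 90.51 = 62.36 → ξ₂ = 9.413 lbmol/h.
Outlet amounts (n = n₀ + Σ ν·ξ):
  D: 90.51 − 1(43.54) − 2(9.413) = 28.15
  E: 134.1 − 2(43.54) − 1(9.413) = 37.6
  G: 0 + 1(43.54) = 43.54
  H: 0 + 2(9.413) = 18.83

37.6 lbmol/h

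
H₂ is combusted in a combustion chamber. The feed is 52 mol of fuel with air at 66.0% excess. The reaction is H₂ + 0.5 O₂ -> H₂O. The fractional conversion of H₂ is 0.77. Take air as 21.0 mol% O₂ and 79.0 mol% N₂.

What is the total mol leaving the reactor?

238 mol

Stoichiometric O₂ = 0.5 × 52 = 26 mol; O₂ fed = 26 × 1.660 = 43.16 mol.
N₂ fed = 43.16 × 79/21 = 162.4 mol.
Fuel reacted = 0.77 × 52 → ξ = 40.04 mol.
Outlet (n = n₀ + ν ξ):
  H₂: 52 − 1(40.04) = 11.96
  O₂: 43.16 − 0.5(40.04) = 23.14
  N₂: 162.4 (inert)
  H₂O: 0 + 1(40.04) = 40.04
Total out = 11.96 + 23.14 + 162.4 + 40.04 = 237.5 mol.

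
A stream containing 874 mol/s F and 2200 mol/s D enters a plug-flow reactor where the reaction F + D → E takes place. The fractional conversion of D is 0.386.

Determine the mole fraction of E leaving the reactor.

D reacted = 0.386 × 2200 = 849.2 mol/s; ν_D = −1, so ξ = 849.2/1 = 849.2 mol/s.
Outlet amounts (n = n₀ + ν ξ):
  F: 874 − 1(849.2) = 24.8
  D: 2200 − 1(849.2) = 1351
  E: 0 + 1(849.2) = 849.2
Total out = 2225 mol/s; y_E = 849.2 / 2225 = 0.3817.

0.382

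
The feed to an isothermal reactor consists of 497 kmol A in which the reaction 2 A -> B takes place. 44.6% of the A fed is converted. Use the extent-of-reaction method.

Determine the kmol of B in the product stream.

111 kmol

A reacted = 0.446 × 497 = 221.7 kmol; ν_A = −2, so ξ = 221.7/2 = 110.8 kmol.
Outlet amounts (n = n₀ + ν ξ):
  A: 497 − 2(110.8) = 275.3
  B: 0 + 1(110.8) = 110.8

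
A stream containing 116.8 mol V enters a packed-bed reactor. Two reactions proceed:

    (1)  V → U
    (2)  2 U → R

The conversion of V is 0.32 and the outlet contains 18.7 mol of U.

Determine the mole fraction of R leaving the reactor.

0.0869

Conversion of V: V consumed = 1ξ₁ = 0.32 × 116.8 → ξ₁ = 37.38 mol.
U balance: n_U = 0 + 1ξ₁ − 2ξ₂ = 18.7 → ξ₂ = (1·37.38 − 18.7)/2 = 9.338 mol.
Outlet amounts (n = n₀ + Σ ν·ξ):
  V: 116.8 − 1(37.38) = 79.42
  U: 0 + 1(37.38) − 2(9.338) = 18.7
  R: 0 + 1(9.338) = 9.338
Total out = 107.5 mol; y_R = 9.338 / 107.5 = 0.0869.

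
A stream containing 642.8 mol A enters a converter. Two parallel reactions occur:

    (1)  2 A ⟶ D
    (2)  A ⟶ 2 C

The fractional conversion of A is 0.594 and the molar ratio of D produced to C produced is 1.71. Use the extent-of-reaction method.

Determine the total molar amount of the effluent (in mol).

525 mol

Conversion of A: A consumed = 0.594 × 642.8 = 381.8 mol = 2ξ₁ + 1ξ₂.
Selectivity: 1ξ₁ / (2ξ₂) = 1.71 → ξ₁ = 3.42 ξ₂.
Substitute: (2·3.42 + 1) ξ₂ = 381.8 → ξ₂ = 48.7 mol, ξ₁ = 166.6 mol.
Outlet amounts (n = n₀ + Σ ν·ξ):
  A: 642.8 − 2(166.6) − 1(48.7) = 261
  D: 0 + 1(166.6) = 166.6
  C: 0 + 2(48.7) = 97.4
Total out = 261 + 166.6 + 97.4 = 524.9 mol.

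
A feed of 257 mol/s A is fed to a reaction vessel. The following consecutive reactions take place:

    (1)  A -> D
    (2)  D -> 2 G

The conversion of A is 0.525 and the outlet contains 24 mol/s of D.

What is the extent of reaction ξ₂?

Conversion of A: A consumed = 1ξ₁ = 0.525 × 257 → ξ₁ = 134.9 mol/s.
D balance: n_D = 0 + 1ξ₁ − 1ξ₂ = 24 → ξ₂ = (1·134.9 − 24)/1 = 110.9 mol/s.
Outlet amounts (n = n₀ + Σ ν·ξ):
  A: 257 − 1(134.9) = 122.1
  D: 0 + 1(134.9) − 1(110.9) = 24
  G: 0 + 2(110.9) = 221.9

ξ₂ = 111 mol/s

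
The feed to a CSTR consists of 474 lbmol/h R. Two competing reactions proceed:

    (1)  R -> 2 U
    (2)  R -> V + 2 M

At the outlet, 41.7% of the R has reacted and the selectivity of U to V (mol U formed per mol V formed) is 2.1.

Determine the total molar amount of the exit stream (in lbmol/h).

768 lbmol/h

Conversion of R: R consumed = 0.417 × 474 = 197.7 lbmol/h = 1ξ₁ + 1ξ₂.
Selectivity: 2ξ₁ / (1ξ₂) = 2.1 → ξ₁ = 1.05 ξ₂.
Substitute: (1·1.05 + 1) ξ₂ = 197.7 → ξ₂ = 96.42 lbmol/h, ξ₁ = 101.2 lbmol/h.
Outlet amounts (n = n₀ + Σ ν·ξ):
  R: 474 − 1(101.2) − 1(96.42) = 276.3
  U: 0 + 2(101.2) = 202.5
  V: 0 + 1(96.42) = 96.42
  M: 0 + 2(96.42) = 192.8
Total out = 276.3 + 202.5 + 96.42 + 192.8 = 768.1 lbmol/h.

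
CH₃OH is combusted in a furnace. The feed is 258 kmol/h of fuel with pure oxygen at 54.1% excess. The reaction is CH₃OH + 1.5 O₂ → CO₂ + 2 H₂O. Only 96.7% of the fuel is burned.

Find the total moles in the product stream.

Stoichiometric O₂ = 1.5 × 258 = 387 kmol/h; O₂ fed = 387 × 1.541 = 596.4 kmol/h.
Fuel reacted = 0.967 × 258 → ξ = 249.5 kmol/h.
Outlet (n = n₀ + ν ξ):
  CH₃OH: 258 − 1(249.5) = 8.514
  O₂: 596.4 − 1.5(249.5) = 222.1
  CO₂: 0 + 1(249.5) = 249.5
  H₂O: 0 + 2(249.5) = 499
Total out = 8.514 + 222.1 + 249.5 + 499 = 979.1 kmol/h.

979 kmol/h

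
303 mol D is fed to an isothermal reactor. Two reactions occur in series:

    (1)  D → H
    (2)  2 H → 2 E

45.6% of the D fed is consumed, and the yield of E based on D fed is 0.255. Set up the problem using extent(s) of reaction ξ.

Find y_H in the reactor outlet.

Conversion of D: D consumed = 1ξ₁ = 0.456 × 303 → ξ₁ = 138.2 mol.
Yield of E: 2ξ₂ / 303 = 0.255 → ξ₂ = 38.63 mol.
Outlet amounts (n = n₀ + Σ ν·ξ):
  D: 303 − 1(138.2) = 164.8
  H: 0 + 1(138.2) − 2(38.63) = 60.9
  E: 0 + 2(38.63) = 77.27
Total out = 303 mol; y_H = 60.9 / 303 = 0.201.

0.201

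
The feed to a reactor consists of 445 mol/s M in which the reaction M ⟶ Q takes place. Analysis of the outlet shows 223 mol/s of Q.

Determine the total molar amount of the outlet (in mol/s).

For Q: n = n₀ + 1ξ → 223 = 0 + 1ξ, giving ξ = 223 mol/s.
Outlet amounts (n = n₀ + ν ξ):
  M: 445 − 1(223) = 222
  Q: 0 + 1(223) = 223
Total out = 222 + 223 = 445 mol/s.

445 mol/s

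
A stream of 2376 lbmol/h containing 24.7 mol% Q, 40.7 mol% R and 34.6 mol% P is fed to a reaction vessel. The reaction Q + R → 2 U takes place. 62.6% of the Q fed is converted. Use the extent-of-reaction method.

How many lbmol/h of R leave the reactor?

600 lbmol/h

Q reacted = 0.626 × 586.9 = 367.4 lbmol/h; ν_Q = −1, so ξ = 367.4/1 = 367.4 lbmol/h.
Outlet amounts (n = n₀ + ν ξ):
  Q: 586.9 − 1(367.4) = 219.5
  R: 967 − 1(367.4) = 599.7
  U: 0 + 2(367.4) = 734.8
  P: 822.1 (inert)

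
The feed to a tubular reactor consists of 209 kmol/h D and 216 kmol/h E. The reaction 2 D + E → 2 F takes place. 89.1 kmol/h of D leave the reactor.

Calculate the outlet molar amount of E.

For D: n = n₀ − 2ξ → 89.1 = 209 − 2ξ, giving ξ = 59.95 kmol/h.
Outlet amounts (n = n₀ + ν ξ):
  D: 209 − 2(59.95) = 89.1
  E: 216 − 1(59.95) = 156.1
  F: 0 + 2(59.95) = 119.9

156 kmol/h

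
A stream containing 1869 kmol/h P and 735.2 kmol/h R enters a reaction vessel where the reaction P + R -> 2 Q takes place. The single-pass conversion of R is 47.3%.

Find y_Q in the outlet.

0.267

R reacted = 0.473 × 735.2 = 347.7 kmol/h; ν_R = −1, so ξ = 347.7/1 = 347.7 kmol/h.
Outlet amounts (n = n₀ + ν ξ):
  P: 1869 − 1(347.7) = 1521
  R: 735.2 − 1(347.7) = 387.5
  Q: 0 + 2(347.7) = 695.5
Total out = 2604 kmol/h; y_Q = 695.5 / 2604 = 0.2671.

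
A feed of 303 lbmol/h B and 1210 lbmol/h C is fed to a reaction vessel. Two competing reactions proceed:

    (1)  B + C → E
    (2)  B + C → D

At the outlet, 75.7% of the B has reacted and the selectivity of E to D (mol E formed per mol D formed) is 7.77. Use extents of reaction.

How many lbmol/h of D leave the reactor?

Conversion of B: B consumed = 0.757 × 303 = 229.4 lbmol/h = 1ξ₁ + 1ξ₂.
Selectivity: 1ξ₁ / (1ξ₂) = 7.77 → ξ₁ = 7.77 ξ₂.
Substitute: (1·7.77 + 1) ξ₂ = 229.4 → ξ₂ = 26.15 lbmol/h, ξ₁ = 203.2 lbmol/h.
Outlet amounts (n = n₀ + Σ ν·ξ):
  B: 303 − 1(203.2) − 1(26.15) = 73.63
  C: 1210 − 1(203.2) − 1(26.15) = 980.6
  E: 0 + 1(203.2) = 203.2
  D: 0 + 1(26.15) = 26.15

26.2 lbmol/h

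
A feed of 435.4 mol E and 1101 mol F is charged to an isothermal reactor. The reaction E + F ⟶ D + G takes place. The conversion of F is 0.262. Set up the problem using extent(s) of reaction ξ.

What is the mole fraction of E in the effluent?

0.0956

F reacted = 0.262 × 1101 = 288.5 mol; ν_F = −1, so ξ = 288.5/1 = 288.5 mol.
Outlet amounts (n = n₀ + ν ξ):
  E: 435.4 − 1(288.5) = 146.9
  F: 1101 − 1(288.5) = 812.5
  D: 0 + 1(288.5) = 288.5
  G: 0 + 1(288.5) = 288.5
Total out = 1536 mol; y_E = 146.9 / 1536 = 0.09564.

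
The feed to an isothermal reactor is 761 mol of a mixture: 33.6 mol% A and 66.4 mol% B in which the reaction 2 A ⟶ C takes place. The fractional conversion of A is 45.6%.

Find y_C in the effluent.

0.083

A reacted = 0.456 × 255.7 = 116.6 mol; ν_A = −2, so ξ = 116.6/2 = 58.3 mol.
Outlet amounts (n = n₀ + ν ξ):
  A: 255.7 − 2(58.3) = 139.1
  C: 0 + 1(58.3) = 58.3
  B: 505.3 (inert)
Total out = 702.7 mol; y_C = 58.3 / 702.7 = 0.08296.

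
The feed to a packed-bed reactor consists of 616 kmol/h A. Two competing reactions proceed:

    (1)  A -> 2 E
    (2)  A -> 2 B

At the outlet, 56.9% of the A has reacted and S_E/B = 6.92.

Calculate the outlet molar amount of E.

Conversion of A: A consumed = 0.569 × 616 = 350.5 kmol/h = 1ξ₁ + 1ξ₂.
Selectivity: 2ξ₁ / (2ξ₂) = 6.92 → ξ₁ = 6.92 ξ₂.
Substitute: (1·6.92 + 1) ξ₂ = 350.5 → ξ₂ = 44.26 kmol/h, ξ₁ = 306.2 kmol/h.
Outlet amounts (n = n₀ + Σ ν·ξ):
  A: 616 − 1(306.2) − 1(44.26) = 265.5
  E: 0 + 2(306.2) = 612.5
  B: 0 + 2(44.26) = 88.51

612 kmol/h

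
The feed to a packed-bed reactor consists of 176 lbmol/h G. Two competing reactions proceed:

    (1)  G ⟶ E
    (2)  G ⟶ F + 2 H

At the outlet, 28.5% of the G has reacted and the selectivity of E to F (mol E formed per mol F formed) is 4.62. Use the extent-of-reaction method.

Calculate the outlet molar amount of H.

17.9 lbmol/h

Conversion of G: G consumed = 0.285 × 176 = 50.16 lbmol/h = 1ξ₁ + 1ξ₂.
Selectivity: 1ξ₁ / (1ξ₂) = 4.62 → ξ₁ = 4.62 ξ₂.
Substitute: (1·4.62 + 1) ξ₂ = 50.16 → ξ₂ = 8.925 lbmol/h, ξ₁ = 41.23 lbmol/h.
Outlet amounts (n = n₀ + Σ ν·ξ):
  G: 176 − 1(41.23) − 1(8.925) = 125.8
  E: 0 + 1(41.23) = 41.23
  F: 0 + 1(8.925) = 8.925
  H: 0 + 2(8.925) = 17.85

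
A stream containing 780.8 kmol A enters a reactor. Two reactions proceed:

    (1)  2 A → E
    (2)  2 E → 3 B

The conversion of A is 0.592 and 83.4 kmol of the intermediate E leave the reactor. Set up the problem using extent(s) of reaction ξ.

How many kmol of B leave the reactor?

Conversion of A: A consumed = 2ξ₁ = 0.592 × 780.8 → ξ₁ = 231.1 kmol.
E balance: n_E = 0 + 1ξ₁ − 2ξ₂ = 83.4 → ξ₂ = (1·231.1 − 83.4)/2 = 73.86 kmol.
Outlet amounts (n = n₀ + Σ ν·ξ):
  A: 780.8 − 2(231.1) = 318.6
  E: 0 + 1(231.1) − 2(73.86) = 83.4
  B: 0 + 3(73.86) = 221.6

222 kmol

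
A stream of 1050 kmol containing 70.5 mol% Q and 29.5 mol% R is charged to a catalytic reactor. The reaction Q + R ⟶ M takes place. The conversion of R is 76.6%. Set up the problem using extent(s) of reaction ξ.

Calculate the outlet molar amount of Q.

503 kmol

R reacted = 0.766 × 309.8 = 237.3 kmol; ν_R = −1, so ξ = 237.3/1 = 237.3 kmol.
Outlet amounts (n = n₀ + ν ξ):
  Q: 740.2 − 1(237.3) = 503
  R: 309.8 − 1(237.3) = 72.48
  M: 0 + 1(237.3) = 237.3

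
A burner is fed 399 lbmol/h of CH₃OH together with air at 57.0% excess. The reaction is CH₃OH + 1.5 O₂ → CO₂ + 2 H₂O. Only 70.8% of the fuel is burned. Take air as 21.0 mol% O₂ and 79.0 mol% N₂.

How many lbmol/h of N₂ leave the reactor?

Stoichiometric O₂ = 1.5 × 399 = 598.5 lbmol/h; O₂ fed = 598.5 × 1.570 = 939.6 lbmol/h.
N₂ fed = 939.6 × 79/21 = 3535 lbmol/h.
Fuel reacted = 0.708 × 399 → ξ = 282.5 lbmol/h.
Outlet (n = n₀ + ν ξ):
  CH₃OH: 399 − 1(282.5) = 116.5
  O₂: 939.6 − 1.5(282.5) = 515.9
  N₂: 3535 (inert)
  CO₂: 0 + 1(282.5) = 282.5
  H₂O: 0 + 2(282.5) = 565

3530 lbmol/h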